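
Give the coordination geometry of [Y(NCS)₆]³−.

octahedral

Each isothiocyanate is −1; balancing the −3 overall charge requires Y(III).
Y sits in group 3, so the d-electron count is 3 − 3 = 0.
Coordination number: 6.
Six donors around a single metal centre give an octahedral coordination sphere.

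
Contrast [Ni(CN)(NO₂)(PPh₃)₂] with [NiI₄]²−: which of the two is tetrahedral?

[NiI₄]²−

For [Ni(CN)(NO₂)(PPh₃)₂]: Summing ligand charges against the 0 overall charge gives an oxidation state of +2 for nickel. Group 10 minus oxidation state 2 gives a d⁸ configuration. Cyanide, nitro (N-bound nitrite), and triphenylphosphine are strong-field ligands (high in the spectrochemical series). A 3d d⁸ ion with strong-field ligands gains enough CFSE to favour square planar over tetrahedral. → square planar.
For [NiI₄]²−: Each iodide is −1; balancing the −2 overall charge requires Ni(II). Group 10 minus oxidation state 2 gives a d⁸ configuration. Iodide is a weak-field ligand. With weak-field ligands the CFSE gain from square planar is small, so a 3d d⁸ ion takes the sterically preferred tetrahedral geometry. → tetrahedral.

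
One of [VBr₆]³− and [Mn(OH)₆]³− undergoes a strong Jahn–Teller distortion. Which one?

[VBr₆]³−: Summing ligand charges against the −3 overall charge gives an oxidation state of +3 for vanadium. Vanadium is a group-5 element; V(III) is therefore d². The d² configuration leaves the e_g set evenly filled (or empty) — no strong Jahn–Teller driving force.
[Mn(OH)₆]³−: Summing ligand charges against the −3 overall charge gives an oxidation state of +3 for manganese. Group 7 minus oxidation state 3 gives a d⁴ configuration. Hydroxide is a weak-field ligand for a first-row metal, so the complex is high-spin. The t₂g³e_g¹ (high-spin) configuration has an unevenly filled e_g set; the Jahn–Teller theorem predicts a tetragonal distortion (typically axial elongation) to lift the degeneracy.

[Mn(OH)₆]³−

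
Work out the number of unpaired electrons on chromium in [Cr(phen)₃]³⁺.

3

Summing ligand charges against the +3 overall charge gives an oxidation state of +3 for chromium.
Chromium is a group-6 element; Cr(III) is therefore d³.
Counting donor atoms: 3×1,10-phenanthroline (bidentate) → 6 donors. Coordination number = 6.
In an octahedral field the d³ configuration is t₂g³e_g⁰ (only one arrangement possible), giving 3 unpaired electrons.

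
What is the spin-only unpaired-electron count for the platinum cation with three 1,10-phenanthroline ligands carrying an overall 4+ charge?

Ligand charges: 1,10-phenanthroline is neutral. With an overall charge of +4 the platinum centre must be in the +4 oxidation state.
Platinum is a group-10 element; Pt(IV) is therefore d⁶.
Counting donor atoms: 3×1,10-phenanthroline (bidentate) → 6 donors. Coordination number = 6.
The spin state decides the count: a 5d ion has a large Δₒ and is invariably low-spin.
An octahedral low-spin d⁶ ion is t₂g⁶e_g⁰, giving 0 unpaired electrons.

0 unpaired electrons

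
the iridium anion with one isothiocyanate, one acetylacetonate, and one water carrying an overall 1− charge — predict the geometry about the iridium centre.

Summing ligand charges against the −1 overall charge gives an oxidation state of +1 for iridium.
Iridium is a group-9 element; Ir(I) is therefore d⁸.
Counting donor atoms: 1×isothiocyanate (monodentate) → 1 donor; 1×acetylacetonate (bidentate) → 2 donors; 1×water (monodentate) → 1 donor. Coordination number = 4.
A 5d d⁸ ion has a large crystal-field splitting; square planar leaves the high-energy d_{x²−y²} orbital empty and maximises CFSE.

square planar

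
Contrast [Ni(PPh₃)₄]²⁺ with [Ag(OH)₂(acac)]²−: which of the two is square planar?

For [Ni(PPh₃)₄]²⁺: Ligand charges: triphenylphosphine is neutral. With an overall charge of +2 the nickel centre must be in the +2 oxidation state. Nickel is a group-10 element; Ni(II) is therefore d⁸. Triphenylphosphine is a strong-field ligand (high in the spectrochemical series). A 3d d⁸ ion with strong-field ligands gains enough CFSE to favour square planar over tetrahedral. → square planar.
For [Ag(OH)₂(acac)]²−: Each hydroxide is −1; each acetylacetonate is −1; balancing the −2 overall charge requires Ag(I). Silver is a group-11 element; Ag(I) is therefore d¹⁰. A d¹⁰ ion has no crystal-field stabilisation preference between square planar and tetrahedral, so four ligands adopt the sterically favoured tetrahedral geometry. → tetrahedral.

[Ni(PPh₃)₄]²⁺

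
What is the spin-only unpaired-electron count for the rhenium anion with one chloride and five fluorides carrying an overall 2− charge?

3 unpaired electrons

Ligand charges: each chloride is −1; each fluoride is −1. With an overall charge of −2 the rhenium centre must be in the +4 oxidation state.
Re sits in group 7, so the d-electron count is 7 − 4 = 3.
In an octahedral field the d³ configuration is t₂g³e_g⁰ (only one arrangement possible), giving 3 unpaired electrons.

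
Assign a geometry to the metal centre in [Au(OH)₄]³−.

tetrahedral

Ligand charges: each hydroxide is −1. With an overall charge of −3 the gold centre must be in the +1 oxidation state.
Gold is a group-11 element; Au(I) is therefore d¹⁰.
With 4 monodentate ligands the coordination number is 4.
A d¹⁰ ion has no crystal-field stabilisation preference between square planar and tetrahedral, so four ligands adopt the sterically favoured tetrahedral geometry.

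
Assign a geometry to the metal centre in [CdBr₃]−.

Summing ligand charges against the −1 overall charge gives an oxidation state of +2 for cadmium.
Cadmium is a group-12 element; Cd(II) is therefore d¹⁰.
With 3 monodentate ligands the coordination number is 3.
Three ligands around a d¹⁰ centre minimise repulsion in a trigonal-planar arrangement.

trigonal planar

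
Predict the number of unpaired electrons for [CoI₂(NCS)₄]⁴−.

3 unpaired electrons

Ligand charges: each iodide is −1; each isothiocyanate is −1. With an overall charge of −4 the cobalt centre must be in the +2 oxidation state.
Cobalt is a group-9 element; Co(II) is therefore d⁷.
The spin state decides the count: Iodide and isothiocyanate are weak-field ligands for a first-row metal, so the complex is high-spin.
An octahedral high-spin d⁷ ion is t₂g⁵e_g², giving 3 unpaired electrons.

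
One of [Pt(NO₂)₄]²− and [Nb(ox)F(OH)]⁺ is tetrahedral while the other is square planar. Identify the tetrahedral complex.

For [Pt(NO₂)₄]²−: Summing ligand charges against the −2 overall charge gives an oxidation state of +2 for platinum. Platinum is a group-10 element; Pt(II) is therefore d⁸. A 5d d⁸ ion has a large crystal-field splitting; square planar leaves the high-energy d_{x²−y²} orbital empty and maximises CFSE. → square planar.
For [Nb(ox)F(OH)]⁺: Ligand charges: each oxalate is −2; each fluoride is −1; each hydroxide is −1. With an overall charge of +1 the niobium centre must be in the +5 oxidation state. Niobium is a group-5 element; Nb(V) is therefore d⁰. A d⁰ ion has no crystal-field stabilisation preference between square planar and tetrahedral, so four ligands adopt the sterically favoured tetrahedral geometry. → tetrahedral.

[Nb(ox)F(OH)]⁺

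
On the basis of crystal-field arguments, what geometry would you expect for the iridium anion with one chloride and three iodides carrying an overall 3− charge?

Summing ligand charges against the −3 overall charge gives an oxidation state of +1 for iridium.
Group 9 minus oxidation state 1 gives a d⁸ configuration.
With 4 monodentate ligands the coordination number is 4.
A 5d d⁸ ion has a large crystal-field splitting; square planar leaves the high-energy d_{x²−y²} orbital empty and maximises CFSE.

square planar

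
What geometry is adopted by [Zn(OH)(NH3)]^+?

Ligand charges: each hydroxide is −1; ammonia is neutral. With an overall charge of +1 the zinc centre must be in the +2 oxidation state.
Zinc is a group-12 element; Zn(II) is therefore d¹⁰.
Coordination number: 2.
A d¹⁰ ion with only two ligands adopts a linear arrangement (sp hybridisation; no CFSE preference).

linear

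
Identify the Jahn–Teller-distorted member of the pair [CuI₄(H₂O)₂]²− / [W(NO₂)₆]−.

[CuI₄(H₂O)₂]²−

[CuI₄(H₂O)₂]²−: Ligand charges: each iodide is −1; water is neutral. With an overall charge of −2 the copper centre must be in the +2 oxidation state. Group 11 minus oxidation state 2 gives a d⁹ configuration. The t₂g⁶e_g³ configuration has an unevenly filled e_g set; the Jahn–Teller theorem predicts a tetragonal distortion (typically axial elongation) to lift the degeneracy.
[W(NO₂)₆]−: Each nitro (N-bound nitrite) is −1; balancing the −1 overall charge requires W(V). W sits in group 6, so the d-electron count is 6 − 5 = 1. The d¹ configuration leaves the e_g set evenly filled (or empty) — no strong Jahn–Teller driving force.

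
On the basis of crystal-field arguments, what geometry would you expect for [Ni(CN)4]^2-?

Each cyanide is −1; balancing the −2 overall charge requires Ni(II).
Group 10 minus oxidation state 2 gives a d⁸ configuration.
With 4 monodentate ligands the coordination number is 4.
Cyanide is a strong-field ligand (high in the spectrochemical series).
A 3d d⁸ ion with strong-field ligands gains enough CFSE to favour square planar over tetrahedral.

square planar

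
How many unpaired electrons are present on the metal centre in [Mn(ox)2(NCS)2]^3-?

4

Summing ligand charges against the −3 overall charge gives an oxidation state of +3 for manganese.
Manganese is a group-7 element; Mn(III) is therefore d⁴.
Counting donor atoms: 2×oxalate (bidentate) → 4 donors; 2×isothiocyanate (monodentate) → 2 donors. Coordination number = 6.
The spin state decides the count: Isothiocyanate and oxalate are weak-field ligands for a first-row metal, so the complex is high-spin.
An octahedral high-spin d⁴ ion is t₂g³e_g¹, giving 4 unpaired electrons.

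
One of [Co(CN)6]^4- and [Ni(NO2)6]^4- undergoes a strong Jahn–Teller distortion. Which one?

[Co(CN)6]^4-

[Co(CN)6]^4-: Summing ligand charges against the −4 overall charge gives an oxidation state of +2 for cobalt. Co sits in group 9, so the d-electron count is 9 − 2 = 7. Cyanide is a strong-field ligand (high in the spectrochemical series) for a first-row metal, so the complex is low-spin. The t₂g⁶e_g¹ (low-spin) configuration has an unevenly filled e_g set; the Jahn–Teller theorem predicts a tetragonal distortion (typically axial elongation) to lift the degeneracy.
[Ni(NO2)6]^4-: Summing ligand charges against the −4 overall charge gives an oxidation state of +2 for nickel. Group 10 minus oxidation state 2 gives a d⁸ configuration. The d⁸ configuration leaves the e_g set evenly filled (or empty) — no strong Jahn–Teller driving force.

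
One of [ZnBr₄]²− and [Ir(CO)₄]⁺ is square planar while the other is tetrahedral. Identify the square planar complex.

[Ir(CO)₄]⁺

For [ZnBr₄]²−: Ligand charges: each bromide is −1. With an overall charge of −2 the zinc centre must be in the +2 oxidation state. Zn sits in group 12, so the d-electron count is 12 − 2 = 10. A d¹⁰ ion has no crystal-field stabilisation preference between square planar and tetrahedral, so four ligands adopt the sterically favoured tetrahedral geometry. → tetrahedral.
For [Ir(CO)₄]⁺: Ligand charges: carbonyl is neutral. With an overall charge of +1 the iridium centre must be in the +1 oxidation state. Group 9 minus oxidation state 1 gives a d⁸ configuration. A 5d d⁸ ion has a large crystal-field splitting; square planar leaves the high-energy d_{x²−y²} orbital empty and maximises CFSE. → square planar.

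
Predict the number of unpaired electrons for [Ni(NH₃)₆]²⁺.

Ammonia is neutral; balancing the +2 overall charge requires Ni(II).
Group 10 minus oxidation state 2 gives a d⁸ configuration.
In an octahedral field the d⁸ configuration is t₂g⁶e_g² (only one arrangement possible), giving 2 unpaired electrons.

2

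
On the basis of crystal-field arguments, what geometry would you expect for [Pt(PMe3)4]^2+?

Ligand charges: trimethylphosphine is neutral. With an overall charge of +2 the platinum centre must be in the +2 oxidation state.
Platinum is a group-10 element; Pt(II) is therefore d⁸.
With 4 monodentate ligands the coordination number is 4.
A 5d d⁸ ion has a large crystal-field splitting; square planar leaves the high-energy d_{x²−y²} orbital empty and maximises CFSE.

square planar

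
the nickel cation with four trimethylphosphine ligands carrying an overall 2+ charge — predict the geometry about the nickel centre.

square planar

Trimethylphosphine is neutral; balancing the +2 overall charge requires Ni(II).
Ni sits in group 10, so the d-electron count is 10 − 2 = 8.
With 4 monodentate ligands the coordination number is 4.
Trimethylphosphine is a strong-field ligand (high in the spectrochemical series).
A 3d d⁸ ion with strong-field ligands gains enough CFSE to favour square planar over tetrahedral.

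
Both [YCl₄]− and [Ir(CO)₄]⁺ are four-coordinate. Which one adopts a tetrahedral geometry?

[YCl₄]−

For [YCl₄]−: Summing ligand charges against the −1 overall charge gives an oxidation state of +3 for yttrium. Yttrium is a group-3 element; Y(III) is therefore d⁰. A d⁰ ion has no crystal-field stabilisation preference between square planar and tetrahedral, so four ligands adopt the sterically favoured tetrahedral geometry. → tetrahedral.
For [Ir(CO)₄]⁺: Ligand charges: carbonyl is neutral. With an overall charge of +1 the iridium centre must be in the +1 oxidation state. Ir sits in group 9, so the d-electron count is 9 − 1 = 8. A 5d d⁸ ion has a large crystal-field splitting; square planar leaves the high-energy d_{x²−y²} orbital empty and maximises CFSE. → square planar.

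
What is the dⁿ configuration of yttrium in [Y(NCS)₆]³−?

Each isothiocyanate is −1; balancing the −3 overall charge requires Y(III).
Y sits in group 3, so the d-electron count is 3 − 3 = 0.

d⁰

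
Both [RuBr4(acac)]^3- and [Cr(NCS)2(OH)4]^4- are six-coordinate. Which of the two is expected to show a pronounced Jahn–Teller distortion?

[Cr(NCS)2(OH)4]^4-

[RuBr4(acac)]^3-: Ligand charges: each bromide is −1; each acetylacetonate is −1. With an overall charge of −3 the ruthenium centre must be in the +2 oxidation state. Ruthenium is a group-8 element; Ru(II) is therefore d⁶. A 4d ion has a large Δₒ and is invariably low-spin. The d⁶ configuration leaves the e_g set evenly filled (or empty) — no strong Jahn–Teller driving force.
[Cr(NCS)2(OH)4]^4-: Each isothiocyanate is −1; each hydroxide is −1; balancing the −4 overall charge requires Cr(II). Chromium is a group-6 element; Cr(II) is therefore d⁴. Hydroxide and isothiocyanate are weak-field ligands for a first-row metal, so the complex is high-spin. The t₂g³e_g¹ (high-spin) configuration has an unevenly filled e_g set; the Jahn–Teller theorem predicts a tetragonal distortion (typically axial elongation) to lift the degeneracy.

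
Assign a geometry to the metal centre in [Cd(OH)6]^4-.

Summing ligand charges against the −4 overall charge gives an oxidation state of +2 for cadmium.
Cd sits in group 12, so the d-electron count is 12 − 2 = 10.
Coordination number: 6.
Six donors around a single metal centre give an octahedral coordination sphere.

octahedral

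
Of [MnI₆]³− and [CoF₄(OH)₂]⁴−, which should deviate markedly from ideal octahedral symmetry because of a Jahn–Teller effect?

[MnI₆]³−: Each iodide is −1; balancing the −3 overall charge requires Mn(III). Mn sits in group 7, so the d-electron count is 7 − 3 = 4. Iodide is a weak-field ligand for a first-row metal, so the complex is high-spin. The t₂g³e_g¹ (high-spin) configuration has an unevenly filled e_g set; the Jahn–Teller theorem predicts a tetragonal distortion (typically axial elongation) to lift the degeneracy.
[CoF₄(OH)₂]⁴−: Ligand charges: each fluoride is −1; each hydroxide is −1. With an overall charge of −4 the cobalt centre must be in the +2 oxidation state. Co sits in group 9, so the d-electron count is 9 − 2 = 7. Fluoride and hydroxide are weak-field ligands for a first-row metal, so the complex is high-spin. The d⁷ configuration leaves the e_g set evenly filled (or empty) — no strong Jahn–Teller driving force.

[MnI₆]³−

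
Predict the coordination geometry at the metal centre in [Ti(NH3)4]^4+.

Summing ligand charges against the +4 overall charge gives an oxidation state of +4 for titanium.
Titanium is a group-4 element; Ti(IV) is therefore d⁰.
With 4 monodentate ligands the coordination number is 4.
A d⁰ ion has no crystal-field stabilisation preference between square planar and tetrahedral, so four ligands adopt the sterically favoured tetrahedral geometry.

tetrahedral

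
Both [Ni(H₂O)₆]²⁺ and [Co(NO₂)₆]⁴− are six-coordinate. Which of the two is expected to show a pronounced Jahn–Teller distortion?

[Ni(H₂O)₆]²⁺: Summing ligand charges against the +2 overall charge gives an oxidation state of +2 for nickel. Group 10 minus oxidation state 2 gives a d⁸ configuration. The d⁸ configuration leaves the e_g set evenly filled (or empty) — no strong Jahn–Teller driving force.
[Co(NO₂)₆]⁴−: Ligand charges: each nitro (N-bound nitrite) is −1. With an overall charge of −4 the cobalt centre must be in the +2 oxidation state. Group 9 minus oxidation state 2 gives a d⁷ configuration. Nitro (N-bound nitrite) is a strong-field ligand (high in the spectrochemical series) for a first-row metal, so the complex is low-spin. The t₂g⁶e_g¹ (low-spin) configuration has an unevenly filled e_g set; the Jahn–Teller theorem predicts a tetragonal distortion (typically axial elongation) to lift the degeneracy.

[Co(NO₂)₆]⁴−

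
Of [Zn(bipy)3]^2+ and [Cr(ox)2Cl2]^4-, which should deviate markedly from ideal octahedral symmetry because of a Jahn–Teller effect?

[Cr(ox)2Cl2]^4-

[Zn(bipy)3]^2+: Ligand charges: 2,2′-bipyridine is neutral. With an overall charge of +2 the zinc centre must be in the +2 oxidation state. Group 12 minus oxidation state 2 gives a d¹⁰ configuration. The d¹⁰ configuration leaves the e_g set evenly filled (or empty) — no strong Jahn–Teller driving force.
[Cr(ox)2Cl2]^4-: Summing ligand charges against the −4 overall charge gives an oxidation state of +2 for chromium. Group 6 minus oxidation state 2 gives a d⁴ configuration. Chloride and oxalate are weak-field ligands for a first-row metal, so the complex is high-spin. The t₂g³e_g¹ (high-spin) configuration has an unevenly filled e_g set; the Jahn–Teller theorem predicts a tetragonal distortion (typically axial elongation) to lift the degeneracy.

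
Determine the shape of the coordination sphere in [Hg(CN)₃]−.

Summing ligand charges against the −1 overall charge gives an oxidation state of +2 for mercury.
Mercury is a group-12 element; Hg(II) is therefore d¹⁰.
With 3 monodentate ligands the coordination number is 3.
Three ligands around a d¹⁰ centre minimise repulsion in a trigonal-planar arrangement.

trigonal planar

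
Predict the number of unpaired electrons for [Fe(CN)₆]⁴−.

0

Each cyanide is −1; balancing the −4 overall charge requires Fe(II).
Iron is a group-8 element; Fe(II) is therefore d⁶.
The spin state decides the count: Cyanide is a strong-field ligand (high in the spectrochemical series) for a first-row metal, so the complex is low-spin.
An octahedral low-spin d⁶ ion is t₂g⁶e_g⁰, giving 0 unpaired electrons.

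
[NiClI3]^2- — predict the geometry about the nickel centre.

tetrahedral

Summing ligand charges against the −2 overall charge gives an oxidation state of +2 for nickel.
Ni sits in group 10, so the d-electron count is 10 − 2 = 8.
With 4 monodentate ligands the coordination number is 4.
Chloride and iodide are weak-field ligands.
With weak-field ligands the CFSE gain from square planar is small, so a 3d d⁸ ion takes the sterically preferred tetrahedral geometry.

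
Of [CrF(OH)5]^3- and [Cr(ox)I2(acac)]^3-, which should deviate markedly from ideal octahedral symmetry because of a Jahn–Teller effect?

[CrF(OH)5]^3-: Ligand charges: each fluoride is −1; each hydroxide is −1. With an overall charge of −3 the chromium centre must be in the +3 oxidation state. Group 6 minus oxidation state 3 gives a d³ configuration. The d³ configuration leaves the e_g set evenly filled (or empty) — no strong Jahn–Teller driving force.
[Cr(ox)I2(acac)]^3-: Summing ligand charges against the −3 overall charge gives an oxidation state of +2 for chromium. Chromium is a group-6 element; Cr(II) is therefore d⁴. Acetylacetonate, iodide, and oxalate are weak-field ligands for a first-row metal, so the complex is high-spin. The t₂g³e_g¹ (high-spin) configuration has an unevenly filled e_g set; the Jahn–Teller theorem predicts a tetragonal distortion (typically axial elongation) to lift the degeneracy.

[Cr(ox)I2(acac)]^3-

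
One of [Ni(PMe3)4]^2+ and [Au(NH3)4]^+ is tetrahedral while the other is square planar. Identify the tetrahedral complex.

[Au(NH3)4]^+

For [Ni(PMe3)4]^2+: Ligand charges: trimethylphosphine is neutral. With an overall charge of +2 the nickel centre must be in the +2 oxidation state. Ni sits in group 10, so the d-electron count is 10 − 2 = 8. Trimethylphosphine is a strong-field ligand (high in the spectrochemical series). A 3d d⁸ ion with strong-field ligands gains enough CFSE to favour square planar over tetrahedral. → square planar.
For [Au(NH3)4]^+: Ligand charges: ammonia is neutral. With an overall charge of +1 the gold centre must be in the +1 oxidation state. Au sits in group 11, so the d-electron count is 11 − 1 = 10. A d¹⁰ ion has no crystal-field stabilisation preference between square planar and tetrahedral, so four ligands adopt the sterically favoured tetrahedral geometry. → tetrahedral.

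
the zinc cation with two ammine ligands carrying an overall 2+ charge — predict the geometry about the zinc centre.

linear

Summing ligand charges against the +2 overall charge gives an oxidation state of +2 for zinc.
Zn sits in group 12, so the d-electron count is 12 − 2 = 10.
With 2 monodentate ligands the coordination number is 2.
A d¹⁰ ion with only two ligands adopts a linear arrangement (sp hybridisation; no CFSE preference).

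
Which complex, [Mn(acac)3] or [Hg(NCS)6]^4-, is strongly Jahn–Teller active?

[Mn(acac)3]: Ligand charges: each acetylacetonate is −1. With an overall charge of 0 the manganese centre must be in the +3 oxidation state. Mn sits in group 7, so the d-electron count is 7 − 3 = 4. Acetylacetonate is a weak-field ligand for a first-row metal, so the complex is high-spin. The t₂g³e_g¹ (high-spin) configuration has an unevenly filled e_g set; the Jahn–Teller theorem predicts a tetragonal distortion (typically axial elongation) to lift the degeneracy.
[Hg(NCS)6]^4-: Summing ligand charges against the −4 overall charge gives an oxidation state of +2 for mercury. Mercury is a group-12 element; Hg(II) is therefore d¹⁰. The d¹⁰ configuration leaves the e_g set evenly filled (or empty) — no strong Jahn–Teller driving force.

[Mn(acac)3]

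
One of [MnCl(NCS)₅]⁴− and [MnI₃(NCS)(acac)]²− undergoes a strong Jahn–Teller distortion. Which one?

[MnCl(NCS)₅]⁴−: Each chloride is −1; each isothiocyanate is −1; balancing the −4 overall charge requires Mn(II). Manganese is a group-7 element; Mn(II) is therefore d⁵. Chloride and isothiocyanate are weak-field ligands for a first-row metal, so the complex is high-spin. The d⁵ configuration leaves the e_g set evenly filled (or empty) — no strong Jahn–Teller driving force.
[MnI₃(NCS)(acac)]²−: Summing ligand charges against the −2 overall charge gives an oxidation state of +3 for manganese. Mn sits in group 7, so the d-electron count is 7 − 3 = 4. Acetylacetonate, iodide, and isothiocyanate are weak-field ligands for a first-row metal, so the complex is high-spin. The t₂g³e_g¹ (high-spin) configuration has an unevenly filled e_g set; the Jahn–Teller theorem predicts a tetragonal distortion (typically axial elongation) to lift the degeneracy.

[MnI₃(NCS)(acac)]²−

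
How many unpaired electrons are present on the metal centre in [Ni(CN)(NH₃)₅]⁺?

Summing ligand charges against the +1 overall charge gives an oxidation state of +2 for nickel.
Group 10 minus oxidation state 2 gives a d⁸ configuration.
In an octahedral field the d⁸ configuration is t₂g⁶e_g² (only one arrangement possible), giving 2 unpaired electrons.

2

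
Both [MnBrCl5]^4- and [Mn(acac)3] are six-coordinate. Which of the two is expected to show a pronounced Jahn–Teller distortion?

[Mn(acac)3]

[MnBrCl5]^4-: Summing ligand charges against the −4 overall charge gives an oxidation state of +2 for manganese. Mn sits in group 7, so the d-electron count is 7 − 2 = 5. Bromide and chloride are weak-field ligands for a first-row metal, so the complex is high-spin. The d⁵ configuration leaves the e_g set evenly filled (or empty) — no strong Jahn–Teller driving force.
[Mn(acac)3]: Each acetylacetonate is −1; balancing the 0 overall charge requires Mn(III). Mn sits in group 7, so the d-electron count is 7 − 3 = 4. Acetylacetonate is a weak-field ligand for a first-row metal, so the complex is high-spin. The t₂g³e_g¹ (high-spin) configuration has an unevenly filled e_g set; the Jahn–Teller theorem predicts a tetragonal distortion (typically axial elongation) to lift the degeneracy.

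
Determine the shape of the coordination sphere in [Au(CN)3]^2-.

trigonal planar

Ligand charges: each cyanide is −1. With an overall charge of −2 the gold centre must be in the +1 oxidation state.
Au sits in group 11, so the d-electron count is 11 − 1 = 10.
Coordination number: 3.
Three ligands around a d¹⁰ centre minimise repulsion in a trigonal-planar arrangement.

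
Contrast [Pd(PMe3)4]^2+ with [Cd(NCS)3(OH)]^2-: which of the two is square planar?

[Pd(PMe3)4]^2+

For [Pd(PMe3)4]^2+: Trimethylphosphine is neutral; balancing the +2 overall charge requires Pd(II). Palladium is a group-10 element; Pd(II) is therefore d⁸. A 4d d⁸ ion has a large crystal-field splitting; square planar leaves the high-energy d_{x²−y²} orbital empty and maximises CFSE. → square planar.
For [Cd(NCS)3(OH)]^2-: Ligand charges: each isothiocyanate is −1; each hydroxide is −1. With an overall charge of −2 the cadmium centre must be in the +2 oxidation state. Cadmium is a group-12 element; Cd(II) is therefore d¹⁰. A d¹⁰ ion has no crystal-field stabilisation preference between square planar and tetrahedral, so four ligands adopt the sterically favoured tetrahedral geometry. → tetrahedral.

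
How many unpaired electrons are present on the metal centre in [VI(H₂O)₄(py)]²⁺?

Summing ligand charges against the +2 overall charge gives an oxidation state of +3 for vanadium.
V sits in group 5, so the d-electron count is 5 − 3 = 2.
In an octahedral field the d² configuration is t₂g²e_g⁰ (only one arrangement possible), giving 2 unpaired electrons.

2 unpaired electrons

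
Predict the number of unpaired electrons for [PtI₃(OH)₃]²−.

Summing ligand charges against the −2 overall charge gives an oxidation state of +4 for platinum.
Platinum is a group-10 element; Pt(IV) is therefore d⁶.
The spin state decides the count: a 5d ion has a large Δₒ and is invariably low-spin.
An octahedral low-spin d⁶ ion is t₂g⁶e_g⁰, giving 0 unpaired electrons.

0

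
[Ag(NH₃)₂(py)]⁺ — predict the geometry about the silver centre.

trigonal planar

Ligand charges: ammonia is neutral; pyridine is neutral. With an overall charge of +1 the silver centre must be in the +1 oxidation state.
Silver is a group-11 element; Ag(I) is therefore d¹⁰.
With 3 monodentate ligands the coordination number is 3.
Three ligands around a d¹⁰ centre minimise repulsion in a trigonal-planar arrangement.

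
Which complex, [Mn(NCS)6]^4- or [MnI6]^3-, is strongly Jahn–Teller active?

[Mn(NCS)6]^4-: Summing ligand charges against the −4 overall charge gives an oxidation state of +2 for manganese. Group 7 minus oxidation state 2 gives a d⁵ configuration. Isothiocyanate is a weak-field ligand for a first-row metal, so the complex is high-spin. The d⁵ configuration leaves the e_g set evenly filled (or empty) — no strong Jahn–Teller driving force.
[MnI6]^3-: Ligand charges: each iodide is −1. With an overall charge of −3 the manganese centre must be in the +3 oxidation state. Group 7 minus oxidation state 3 gives a d⁴ configuration. Iodide is a weak-field ligand for a first-row metal, so the complex is high-spin. The t₂g³e_g¹ (high-spin) configuration has an unevenly filled e_g set; the Jahn–Teller theorem predicts a tetragonal distortion (typically axial elongation) to lift the degeneracy.

[MnI6]^3-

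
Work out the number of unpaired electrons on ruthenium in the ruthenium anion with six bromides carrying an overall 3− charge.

1

Ligand charges: each bromide is −1. With an overall charge of −3 the ruthenium centre must be in the +3 oxidation state.
Ru sits in group 8, so the d-electron count is 8 − 3 = 5.
The spin state decides the count: a 4d ion has a large Δₒ and is invariably low-spin.
An octahedral low-spin d⁵ ion is t₂g⁵e_g⁰, giving 1 unpaired electron.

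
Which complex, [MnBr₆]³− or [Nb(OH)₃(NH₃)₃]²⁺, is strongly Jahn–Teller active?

[MnBr₆]³−: Each bromide is −1; balancing the −3 overall charge requires Mn(III). Group 7 minus oxidation state 3 gives a d⁴ configuration. Bromide is a weak-field ligand for a first-row metal, so the complex is high-spin. The t₂g³e_g¹ (high-spin) configuration has an unevenly filled e_g set; the Jahn–Teller theorem predicts a tetragonal distortion (typically axial elongation) to lift the degeneracy.
[Nb(OH)₃(NH₃)₃]²⁺: Summing ligand charges against the +2 overall charge gives an oxidation state of +5 for niobium. Niobium is a group-5 element; Nb(V) is therefore d⁰. The d⁰ configuration leaves the e_g set evenly filled (or empty) — no strong Jahn–Teller driving force.

[MnBr₆]³−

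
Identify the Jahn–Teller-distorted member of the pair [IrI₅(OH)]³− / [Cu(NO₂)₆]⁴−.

[Cu(NO₂)₆]⁴−

[IrI₅(OH)]³−: Summing ligand charges against the −3 overall charge gives an oxidation state of +3 for iridium. Group 9 minus oxidation state 3 gives a d⁶ configuration. A 5d ion has a large Δₒ and is invariably low-spin. The d⁶ configuration leaves the e_g set evenly filled (or empty) — no strong Jahn–Teller driving force.
[Cu(NO₂)₆]⁴−: Ligand charges: each nitro (N-bound nitrite) is −1. With an overall charge of −4 the copper centre must be in the +2 oxidation state. Copper is a group-11 element; Cu(II) is therefore d⁹. The t₂g⁶e_g³ configuration has an unevenly filled e_g set; the Jahn–Teller theorem predicts a tetragonal distortion (typically axial elongation) to lift the degeneracy.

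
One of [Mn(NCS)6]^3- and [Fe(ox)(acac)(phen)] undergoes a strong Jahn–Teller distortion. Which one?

[Mn(NCS)6]^3-

[Mn(NCS)6]^3-: Ligand charges: each isothiocyanate is −1. With an overall charge of −3 the manganese centre must be in the +3 oxidation state. Group 7 minus oxidation state 3 gives a d⁴ configuration. Isothiocyanate is a weak-field ligand for a first-row metal, so the complex is high-spin. The t₂g³e_g¹ (high-spin) configuration has an unevenly filled e_g set; the Jahn–Teller theorem predicts a tetragonal distortion (typically axial elongation) to lift the degeneracy.
[Fe(ox)(acac)(phen)]: Summing ligand charges against the 0 overall charge gives an oxidation state of +3 for iron. Fe sits in group 8, so the d-electron count is 8 − 3 = 5. Acetylacetonate and oxalate are weak-field ligands for a first-row metal, so the complex is high-spin. The d⁵ configuration leaves the e_g set evenly filled (or empty) — no strong Jahn–Teller driving force.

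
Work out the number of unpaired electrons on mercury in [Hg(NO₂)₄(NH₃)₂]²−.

0

Ligand charges: each nitro (N-bound nitrite) is −1; ammonia is neutral. With an overall charge of −2 the mercury centre must be in the +2 oxidation state.
Hg sits in group 12, so the d-electron count is 12 − 2 = 10.
In an octahedral field the d¹⁰ configuration is t₂g⁶e_g⁴, giving 0 unpaired electrons.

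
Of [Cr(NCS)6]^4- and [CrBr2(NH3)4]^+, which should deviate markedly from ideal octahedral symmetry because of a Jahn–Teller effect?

[Cr(NCS)6]^4-

[Cr(NCS)6]^4-: Summing ligand charges against the −4 overall charge gives an oxidation state of +2 for chromium. Cr sits in group 6, so the d-electron count is 6 − 2 = 4. Isothiocyanate is a weak-field ligand for a first-row metal, so the complex is high-spin. The t₂g³e_g¹ (high-spin) configuration has an unevenly filled e_g set; the Jahn–Teller theorem predicts a tetragonal distortion (typically axial elongation) to lift the degeneracy.
[CrBr2(NH3)4]^+: Each bromide is −1; ammonia is neutral; balancing the +1 overall charge requires Cr(III). Chromium is a group-6 element; Cr(III) is therefore d³. The d³ configuration leaves the e_g set evenly filled (or empty) — no strong Jahn–Teller driving force.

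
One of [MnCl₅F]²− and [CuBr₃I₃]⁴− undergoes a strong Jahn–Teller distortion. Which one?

[CuBr₃I₃]⁴−

[MnCl₅F]²−: Ligand charges: each chloride is −1; each fluoride is −1. With an overall charge of −2 the manganese centre must be in the +4 oxidation state. Group 7 minus oxidation state 4 gives a d³ configuration. The d³ configuration leaves the e_g set evenly filled (or empty) — no strong Jahn–Teller driving force.
[CuBr₃I₃]⁴−: Each bromide is −1; each iodide is −1; balancing the −4 overall charge requires Cu(II). Copper is a group-11 element; Cu(II) is therefore d⁹. The t₂g⁶e_g³ configuration has an unevenly filled e_g set; the Jahn–Teller theorem predicts a tetragonal distortion (typically axial elongation) to lift the degeneracy.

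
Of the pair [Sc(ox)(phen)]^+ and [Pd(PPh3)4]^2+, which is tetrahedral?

[Sc(ox)(phen)]^+

For [Sc(ox)(phen)]^+: Summing ligand charges against the +1 overall charge gives an oxidation state of +3 for scandium. Group 3 minus oxidation state 3 gives a d⁰ configuration. A d⁰ ion has no crystal-field stabilisation preference between square planar and tetrahedral, so four ligands adopt the sterically favoured tetrahedral geometry. → tetrahedral.
For [Pd(PPh3)4]^2+: Triphenylphosphine is neutral; balancing the +2 overall charge requires Pd(II). Palladium is a group-10 element; Pd(II) is therefore d⁸. A 4d d⁸ ion has a large crystal-field splitting; square planar leaves the high-energy d_{x²−y²} orbital empty and maximises CFSE. → square planar.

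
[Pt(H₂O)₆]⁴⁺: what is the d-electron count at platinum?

d6

Water is neutral; balancing the +4 overall charge requires Pt(IV).
Platinum is a group-10 element; Pt(IV) is therefore d⁶.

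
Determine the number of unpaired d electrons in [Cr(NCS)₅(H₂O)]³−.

4

Each isothiocyanate is −1; water is neutral; balancing the −3 overall charge requires Cr(II).
Chromium is a group-6 element; Cr(II) is therefore d⁴.
The spin state decides the count: Isothiocyanate is a weak-field ligand for a first-row metal, so the complex is high-spin.
An octahedral high-spin d⁴ ion is t₂g³e_g¹, giving 4 unpaired electrons.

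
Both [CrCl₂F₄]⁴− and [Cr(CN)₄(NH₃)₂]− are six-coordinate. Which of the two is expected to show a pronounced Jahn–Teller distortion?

[CrCl₂F₄]⁴−: Ligand charges: each chloride is −1; each fluoride is −1. With an overall charge of −4 the chromium centre must be in the +2 oxidation state. Group 6 minus oxidation state 2 gives a d⁴ configuration. Chloride and fluoride are weak-field ligands for a first-row metal, so the complex is high-spin. The t₂g³e_g¹ (high-spin) configuration has an unevenly filled e_g set; the Jahn–Teller theorem predicts a tetragonal distortion (typically axial elongation) to lift the degeneracy.
[Cr(CN)₄(NH₃)₂]−: Summing ligand charges against the −1 overall charge gives an oxidation state of +3 for chromium. Group 6 minus oxidation state 3 gives a d³ configuration. The d³ configuration leaves the e_g set evenly filled (or empty) — no strong Jahn–Teller driving force.

[CrCl₂F₄]⁴−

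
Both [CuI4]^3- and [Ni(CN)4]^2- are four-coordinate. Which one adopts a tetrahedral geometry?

[CuI4]^3-

For [CuI4]^3-: Ligand charges: each iodide is −1. With an overall charge of −3 the copper centre must be in the +1 oxidation state. Group 11 minus oxidation state 1 gives a d¹⁰ configuration. A d¹⁰ ion has no crystal-field stabilisation preference between square planar and tetrahedral, so four ligands adopt the sterically favoured tetrahedral geometry. → tetrahedral.
For [Ni(CN)4]^2-: Each cyanide is −1; balancing the −2 overall charge requires Ni(II). Ni sits in group 10, so the d-electron count is 10 − 2 = 8. Cyanide is a strong-field ligand (high in the spectrochemical series). A 3d d⁸ ion with strong-field ligands gains enough CFSE to favour square planar over tetrahedral. → square planar.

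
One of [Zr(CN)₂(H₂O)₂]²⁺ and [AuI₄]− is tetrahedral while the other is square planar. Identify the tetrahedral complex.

[Zr(CN)₂(H₂O)₂]²⁺

For [Zr(CN)₂(H₂O)₂]²⁺: Ligand charges: each cyanide is −1; water is neutral. With an overall charge of +2 the zirconium centre must be in the +4 oxidation state. Zirconium is a group-4 element; Zr(IV) is therefore d⁰. A d⁰ ion has no crystal-field stabilisation preference between square planar and tetrahedral, so four ligands adopt the sterically favoured tetrahedral geometry. → tetrahedral.
For [AuI₄]−: Summing ligand charges against the −1 overall charge gives an oxidation state of +3 for gold. Au sits in group 11, so the d-electron count is 11 − 3 = 8. A 5d d⁸ ion has a large crystal-field splitting; square planar leaves the high-energy d_{x²−y²} orbital empty and maximises CFSE. → square planar.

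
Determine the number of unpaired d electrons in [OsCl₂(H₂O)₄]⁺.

Each chloride is −1; water is neutral; balancing the +1 overall charge requires Os(III).
Osmium is a group-8 element; Os(III) is therefore d⁵.
The spin state decides the count: a 5d ion has a large Δₒ and is invariably low-spin.
An octahedral low-spin d⁵ ion is t₂g⁵e_g⁰, giving 1 unpaired electron.

1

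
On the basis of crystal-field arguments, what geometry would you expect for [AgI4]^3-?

Ligand charges: each iodide is −1. With an overall charge of −3 the silver centre must be in the +1 oxidation state.
Group 11 minus oxidation state 1 gives a d¹⁰ configuration.
With 4 monodentate ligands the coordination number is 4.
A d¹⁰ ion has no crystal-field stabilisation preference between square planar and tetrahedral, so four ligands adopt the sterically favoured tetrahedral geometry.

tetrahedral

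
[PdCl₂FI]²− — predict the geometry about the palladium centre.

square planar

Ligand charges: each chloride is −1; each fluoride is −1; each iodide is −1. With an overall charge of −2 the palladium centre must be in the +2 oxidation state.
Group 10 minus oxidation state 2 gives a d⁸ configuration.
Coordination number: 4.
A 4d d⁸ ion has a large crystal-field splitting; square planar leaves the high-energy d_{x²−y²} orbital empty and maximises CFSE.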